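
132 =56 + 76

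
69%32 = 5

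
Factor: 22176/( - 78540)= - 2^3* 3^1 *5^(-1 )*17^(-1) = -24/85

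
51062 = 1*51062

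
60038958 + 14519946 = 74558904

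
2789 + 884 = 3673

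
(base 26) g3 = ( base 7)1136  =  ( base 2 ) 110100011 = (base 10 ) 419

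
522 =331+191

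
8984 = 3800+5184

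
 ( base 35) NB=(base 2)1100110000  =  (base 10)816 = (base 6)3440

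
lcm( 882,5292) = 5292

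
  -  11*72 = -792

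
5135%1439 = 818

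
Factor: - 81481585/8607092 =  - 2^(-2)*5^1*13^( - 1 )*37^1*103^( - 1 ) * 1607^( - 1)*440441^1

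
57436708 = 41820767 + 15615941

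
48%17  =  14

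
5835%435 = 180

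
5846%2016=1814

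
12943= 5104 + 7839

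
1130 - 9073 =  - 7943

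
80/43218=40/21609=0.00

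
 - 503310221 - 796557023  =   - 1299867244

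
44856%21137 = 2582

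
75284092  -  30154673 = 45129419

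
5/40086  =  5/40086 = 0.00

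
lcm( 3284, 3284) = 3284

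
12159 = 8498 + 3661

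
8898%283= 125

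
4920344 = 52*94622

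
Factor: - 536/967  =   - 2^3*67^1 * 967^( - 1)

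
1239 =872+367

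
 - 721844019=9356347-731200366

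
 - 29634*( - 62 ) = 1837308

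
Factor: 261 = 3^2*29^1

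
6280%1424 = 584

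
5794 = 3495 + 2299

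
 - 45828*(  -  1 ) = 45828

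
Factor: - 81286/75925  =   - 2^1*5^( - 2)*97^1*419^1 * 3037^ (  -  1 ) 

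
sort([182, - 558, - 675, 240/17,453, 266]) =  [-675, - 558,240/17, 182,266,453 ]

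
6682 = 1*6682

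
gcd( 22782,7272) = 6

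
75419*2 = 150838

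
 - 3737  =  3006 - 6743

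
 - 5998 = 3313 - 9311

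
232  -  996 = -764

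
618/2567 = 618/2567  =  0.24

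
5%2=1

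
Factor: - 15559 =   -  15559^1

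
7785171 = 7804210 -19039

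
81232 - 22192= 59040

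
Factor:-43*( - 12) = 516 = 2^2*3^1 * 43^1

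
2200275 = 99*22225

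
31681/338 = 2437/26 = 93.73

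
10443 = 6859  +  3584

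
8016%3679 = 658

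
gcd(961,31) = 31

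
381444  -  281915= 99529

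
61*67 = 4087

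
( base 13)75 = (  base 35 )2q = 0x60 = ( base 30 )36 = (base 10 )96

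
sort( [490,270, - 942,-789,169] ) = [-942, - 789,169,270,  490] 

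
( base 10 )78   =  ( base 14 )58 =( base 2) 1001110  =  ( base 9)86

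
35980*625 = 22487500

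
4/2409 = 4/2409 = 0.00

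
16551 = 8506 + 8045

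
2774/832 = 1387/416 = 3.33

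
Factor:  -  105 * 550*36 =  - 2079000  =  - 2^3*3^3*5^3*7^1*11^1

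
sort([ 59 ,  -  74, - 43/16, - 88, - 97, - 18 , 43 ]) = [ - 97, - 88, - 74, - 18, - 43/16 , 43,59] 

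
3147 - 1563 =1584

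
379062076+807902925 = 1186965001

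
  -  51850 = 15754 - 67604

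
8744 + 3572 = 12316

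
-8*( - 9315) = 74520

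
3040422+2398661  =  5439083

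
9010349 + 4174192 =13184541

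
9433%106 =105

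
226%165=61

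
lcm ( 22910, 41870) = 1214230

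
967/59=967/59= 16.39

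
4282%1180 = 742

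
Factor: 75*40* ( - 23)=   -  69000 = - 2^3*3^1*5^3 * 23^1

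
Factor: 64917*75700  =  2^2*3^2*5^2 * 757^1*7213^1 = 4914216900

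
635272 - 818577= - 183305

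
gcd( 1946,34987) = 1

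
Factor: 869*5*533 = 5^1*11^1*13^1*41^1*79^1=2315885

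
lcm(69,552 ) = 552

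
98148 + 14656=112804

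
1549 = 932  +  617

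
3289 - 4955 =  - 1666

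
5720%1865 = 125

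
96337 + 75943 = 172280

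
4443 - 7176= - 2733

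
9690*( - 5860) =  - 56783400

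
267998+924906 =1192904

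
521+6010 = 6531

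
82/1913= 82/1913 = 0.04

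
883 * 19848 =17525784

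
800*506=404800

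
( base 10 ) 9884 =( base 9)14502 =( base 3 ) 111120002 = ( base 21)118e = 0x269C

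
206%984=206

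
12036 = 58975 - 46939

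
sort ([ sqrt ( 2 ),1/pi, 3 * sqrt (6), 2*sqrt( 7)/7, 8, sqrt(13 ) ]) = [1/pi,  2*sqrt(7)/7, sqrt (2 ), sqrt(13 ) , 3*sqrt(6), 8 ]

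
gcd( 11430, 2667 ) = 381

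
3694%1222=28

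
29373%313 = 264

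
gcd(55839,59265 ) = 3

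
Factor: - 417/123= - 139/41=- 41^( - 1)*139^1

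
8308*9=74772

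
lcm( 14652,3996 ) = 43956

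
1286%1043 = 243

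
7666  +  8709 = 16375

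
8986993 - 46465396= - 37478403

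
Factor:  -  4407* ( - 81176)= 2^3 *3^1*13^1*73^1*113^1*139^1=   357742632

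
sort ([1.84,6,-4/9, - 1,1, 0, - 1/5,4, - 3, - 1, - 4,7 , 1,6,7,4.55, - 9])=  [ - 9, - 4, - 3, -1, - 1, - 4/9, - 1/5,0,  1, 1, 1.84,4,4.55,6 , 6,7,7]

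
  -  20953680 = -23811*880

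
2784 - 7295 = -4511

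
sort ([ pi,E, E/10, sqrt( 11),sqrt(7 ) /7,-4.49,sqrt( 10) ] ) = [ - 4.49,E/10,sqrt ( 7 ) /7, E, pi, sqrt( 10 ),sqrt(11) ] 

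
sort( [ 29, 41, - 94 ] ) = [ - 94, 29, 41] 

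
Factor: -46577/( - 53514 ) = 47/54 = 2^( - 1)*3^( - 3 ) * 47^1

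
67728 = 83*816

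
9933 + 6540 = 16473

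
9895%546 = 67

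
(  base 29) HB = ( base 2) 111111000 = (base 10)504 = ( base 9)620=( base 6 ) 2200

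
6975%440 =375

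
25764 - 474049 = - 448285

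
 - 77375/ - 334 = 77375/334 = 231.66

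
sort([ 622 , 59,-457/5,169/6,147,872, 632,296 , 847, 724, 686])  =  [ - 457/5, 169/6,  59,  147,296, 622,  632, 686, 724,  847, 872] 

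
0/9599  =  0 = 0.00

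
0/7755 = 0 = 0.00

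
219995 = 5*43999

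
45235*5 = 226175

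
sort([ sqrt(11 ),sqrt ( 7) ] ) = [ sqrt( 7),sqrt( 11 ) ] 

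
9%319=9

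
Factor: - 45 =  - 3^2*5^1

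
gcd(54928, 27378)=2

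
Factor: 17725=5^2*709^1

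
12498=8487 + 4011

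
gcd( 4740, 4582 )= 158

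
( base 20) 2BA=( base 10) 1030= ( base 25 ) 1G5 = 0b10000000110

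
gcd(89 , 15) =1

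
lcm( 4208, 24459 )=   391344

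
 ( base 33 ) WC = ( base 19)2I4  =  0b10000101100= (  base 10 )1068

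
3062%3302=3062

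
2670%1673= 997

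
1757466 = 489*3594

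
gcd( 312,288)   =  24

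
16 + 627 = 643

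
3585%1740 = 105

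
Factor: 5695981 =5695981^1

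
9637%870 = 67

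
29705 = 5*5941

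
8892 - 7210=1682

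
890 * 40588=36123320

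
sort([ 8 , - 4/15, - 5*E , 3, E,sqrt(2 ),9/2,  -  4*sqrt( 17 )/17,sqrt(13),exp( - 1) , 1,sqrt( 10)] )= [  -  5*E, - 4 *sqrt(17 ) /17 , - 4/15, exp( - 1),1 , sqrt ( 2),E,3,  sqrt( 10 ),sqrt ( 13),9/2, 8 ]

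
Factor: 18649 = 17^1*1097^1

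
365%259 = 106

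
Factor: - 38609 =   -  38609^1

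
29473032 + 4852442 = 34325474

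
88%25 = 13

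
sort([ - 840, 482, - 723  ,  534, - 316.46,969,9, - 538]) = [ - 840, - 723, - 538, - 316.46,9,482,534,969]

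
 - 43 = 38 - 81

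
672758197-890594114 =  - 217835917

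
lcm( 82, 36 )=1476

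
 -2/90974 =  - 1 + 45486/45487 = - 0.00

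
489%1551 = 489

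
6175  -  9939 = -3764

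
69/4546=69/4546= 0.02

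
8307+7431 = 15738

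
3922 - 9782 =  - 5860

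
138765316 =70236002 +68529314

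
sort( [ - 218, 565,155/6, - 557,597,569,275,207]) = [ - 557, - 218,155/6,207, 275,565, 569,597]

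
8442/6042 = 1407/1007= 1.40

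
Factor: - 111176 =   -  2^3*13^1*1069^1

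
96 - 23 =73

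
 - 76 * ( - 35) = 2660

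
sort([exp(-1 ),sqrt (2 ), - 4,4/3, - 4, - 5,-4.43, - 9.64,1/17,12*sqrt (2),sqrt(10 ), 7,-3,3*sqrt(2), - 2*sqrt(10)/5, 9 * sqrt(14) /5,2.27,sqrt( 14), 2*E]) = [ - 9.64, - 5, - 4.43,  -  4, - 4,  -  3, - 2 * sqrt(10 ) /5 , 1/17,exp(  -  1),4/3,sqrt( 2) , 2.27, sqrt( 10 ),  sqrt(14),3*sqrt( 2 ),2*E,9*sqrt ( 14) /5 , 7,  12*sqrt ( 2) ]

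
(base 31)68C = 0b1011110001010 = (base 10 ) 6026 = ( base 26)8nk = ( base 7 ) 23366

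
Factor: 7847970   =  2^1 *3^1*5^1*13^1*20123^1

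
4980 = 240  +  4740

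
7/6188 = 1/884 = 0.00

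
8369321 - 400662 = 7968659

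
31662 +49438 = 81100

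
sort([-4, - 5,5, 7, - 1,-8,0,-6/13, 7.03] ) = [-8 , - 5, - 4, - 1, - 6/13,0,5,  7,7.03] 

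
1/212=1/212 = 0.00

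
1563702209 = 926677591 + 637024618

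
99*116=11484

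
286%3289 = 286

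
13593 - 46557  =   - 32964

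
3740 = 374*10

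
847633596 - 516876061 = 330757535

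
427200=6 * 71200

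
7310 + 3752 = 11062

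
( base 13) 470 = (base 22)1cj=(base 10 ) 767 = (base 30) PH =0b1011111111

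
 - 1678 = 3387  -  5065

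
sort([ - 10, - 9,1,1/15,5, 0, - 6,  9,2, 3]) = [-10,-9,-6,0, 1/15,  1,2, 3,5,9] 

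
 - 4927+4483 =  - 444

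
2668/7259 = 2668/7259  =  0.37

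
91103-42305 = 48798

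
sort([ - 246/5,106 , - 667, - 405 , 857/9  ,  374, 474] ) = [ - 667, - 405, -246/5, 857/9,106,374,474] 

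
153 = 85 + 68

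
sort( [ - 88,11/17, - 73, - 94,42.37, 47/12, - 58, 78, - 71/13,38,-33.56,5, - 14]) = [ - 94, - 88, - 73 , - 58, - 33.56,- 14, - 71/13,11/17,47/12,5,38 , 42.37, 78]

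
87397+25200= 112597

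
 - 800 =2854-3654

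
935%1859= 935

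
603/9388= 603/9388 = 0.06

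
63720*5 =318600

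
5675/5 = 1135 = 1135.00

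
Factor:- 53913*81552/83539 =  - 2^4*3^2*139^(  -  1)*601^( - 1)*1699^1 * 17971^1 = -  4396712976/83539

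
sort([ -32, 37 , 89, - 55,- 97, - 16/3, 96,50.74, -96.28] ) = [ - 97,  -  96.28, -55, - 32,-16/3, 37, 50.74,  89,96 ]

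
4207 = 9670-5463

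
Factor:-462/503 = - 2^1 * 3^1*7^1*11^1*503^(  -  1)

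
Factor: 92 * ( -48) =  - 4416 =-  2^6*3^1 * 23^1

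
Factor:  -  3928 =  - 2^3*491^1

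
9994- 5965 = 4029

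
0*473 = 0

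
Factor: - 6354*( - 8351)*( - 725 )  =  -38470134150 = - 2^1 * 3^2*5^2*7^1 * 29^1*353^1*1193^1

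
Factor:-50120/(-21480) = 3^( -1 )*7^1 = 7/3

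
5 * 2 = 10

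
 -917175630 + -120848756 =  -1038024386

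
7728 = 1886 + 5842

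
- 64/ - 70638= 32/35319 = 0.00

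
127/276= 127/276= 0.46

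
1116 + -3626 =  - 2510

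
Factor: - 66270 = -2^1*3^1 * 5^1*47^2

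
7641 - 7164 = 477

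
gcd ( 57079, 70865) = 1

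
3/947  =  3/947 = 0.00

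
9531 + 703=10234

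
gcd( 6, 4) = 2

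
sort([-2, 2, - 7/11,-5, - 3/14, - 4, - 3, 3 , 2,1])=[-5,  -  4, - 3, - 2, - 7/11, - 3/14,1, 2,2, 3]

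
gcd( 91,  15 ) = 1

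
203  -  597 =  - 394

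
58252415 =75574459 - 17322044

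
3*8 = 24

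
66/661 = 66/661=0.10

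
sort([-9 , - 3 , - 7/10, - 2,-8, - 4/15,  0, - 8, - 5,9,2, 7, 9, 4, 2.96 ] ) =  [ - 9, - 8,-8,- 5, - 3,-2,-7/10, - 4/15,0, 2,2.96, 4,  7  ,  9,9 ] 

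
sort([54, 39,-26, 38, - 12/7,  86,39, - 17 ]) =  [ -26, - 17, - 12/7,  38,39  ,  39, 54,86 ] 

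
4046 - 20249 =-16203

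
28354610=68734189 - 40379579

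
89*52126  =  4639214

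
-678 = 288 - 966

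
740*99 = 73260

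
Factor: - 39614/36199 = -58/53 = - 2^1 * 29^1*53^(  -  1)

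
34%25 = 9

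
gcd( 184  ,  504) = 8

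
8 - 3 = 5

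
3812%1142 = 386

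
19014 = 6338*3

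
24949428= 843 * 29596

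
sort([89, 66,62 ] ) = [ 62,66, 89 ] 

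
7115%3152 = 811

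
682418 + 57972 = 740390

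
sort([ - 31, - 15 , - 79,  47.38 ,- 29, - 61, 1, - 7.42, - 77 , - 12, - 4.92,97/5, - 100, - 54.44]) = [ - 100, - 79, - 77,  -  61, - 54.44,-31 , - 29,  -  15, - 12, - 7.42, - 4.92,1,97/5,  47.38]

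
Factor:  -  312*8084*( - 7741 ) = 19524412128 = 2^5*3^1*13^1*43^1*47^1 * 7741^1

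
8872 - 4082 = 4790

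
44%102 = 44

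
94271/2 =47135+1/2=47135.50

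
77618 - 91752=  -  14134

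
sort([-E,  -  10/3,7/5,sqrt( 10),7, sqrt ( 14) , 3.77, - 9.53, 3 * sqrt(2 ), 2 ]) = [ - 9.53,  -  10/3, - E , 7/5,2 , sqrt(10), sqrt(14),3.77,3*sqrt( 2),  7]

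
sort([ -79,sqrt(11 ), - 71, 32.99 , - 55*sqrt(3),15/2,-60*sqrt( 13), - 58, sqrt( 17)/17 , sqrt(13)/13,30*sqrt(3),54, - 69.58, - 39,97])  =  [ - 60*sqrt(13), - 55 *sqrt( 3), - 79, - 71, - 69.58, - 58, - 39, sqrt( 17)/17,sqrt( 13)/13,sqrt(11 ),15/2,32.99, 30*sqrt(3 ),54, 97] 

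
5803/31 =187 + 6/31 = 187.19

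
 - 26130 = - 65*402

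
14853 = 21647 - 6794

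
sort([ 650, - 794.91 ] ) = [ - 794.91,650] 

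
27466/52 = 13733/26 = 528.19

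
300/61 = 300/61 = 4.92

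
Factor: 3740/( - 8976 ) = - 2^( - 2)*3^(-1)*5^1 = - 5/12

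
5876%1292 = 708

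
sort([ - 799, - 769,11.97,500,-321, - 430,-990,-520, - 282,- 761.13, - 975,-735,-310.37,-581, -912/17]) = [-990, - 975, -799, - 769, - 761.13,-735, - 581,-520, - 430, - 321,-310.37, - 282, - 912/17,11.97,500]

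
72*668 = 48096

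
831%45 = 21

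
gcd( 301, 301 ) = 301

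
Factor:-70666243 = - 29^1*43^1*61^1*929^1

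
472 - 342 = 130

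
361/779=19/41 = 0.46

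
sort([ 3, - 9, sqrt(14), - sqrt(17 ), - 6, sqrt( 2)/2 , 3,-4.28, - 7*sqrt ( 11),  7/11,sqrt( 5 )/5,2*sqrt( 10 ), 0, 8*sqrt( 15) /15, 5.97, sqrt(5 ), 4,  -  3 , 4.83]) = [-7*sqrt( 11),  -  9, - 6, - 4.28, - sqrt(17 ),- 3, 0 , sqrt( 5)/5, 7/11, sqrt( 2)/2, 8*sqrt(15)/15, sqrt(5),3, 3,sqrt( 14),  4, 4.83, 5.97,2*sqrt(10 )]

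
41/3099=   41/3099 = 0.01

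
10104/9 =1122 + 2/3 = 1122.67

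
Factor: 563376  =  2^4*3^1*11^2*97^1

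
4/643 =4/643 = 0.01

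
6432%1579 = 116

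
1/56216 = 1/56216  =  0.00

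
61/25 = 2+11/25 = 2.44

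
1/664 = 1/664  =  0.00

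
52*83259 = 4329468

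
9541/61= 9541/61 = 156.41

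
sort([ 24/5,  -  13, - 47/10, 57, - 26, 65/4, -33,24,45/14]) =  [ - 33, - 26, - 13, -47/10, 45/14, 24/5, 65/4,24,57]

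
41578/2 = 20789 = 20789.00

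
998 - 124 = 874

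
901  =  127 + 774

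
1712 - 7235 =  - 5523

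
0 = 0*387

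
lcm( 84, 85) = 7140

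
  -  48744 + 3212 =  - 45532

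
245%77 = 14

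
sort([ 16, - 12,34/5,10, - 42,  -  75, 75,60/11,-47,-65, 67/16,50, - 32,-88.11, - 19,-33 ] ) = [  -  88.11,  -  75,  -  65,-47,-42, -33,-32,- 19, - 12 , 67/16, 60/11,  34/5, 10,16,  50, 75 ] 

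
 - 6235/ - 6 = 6235/6 = 1039.17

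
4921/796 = 6 + 145/796 =6.18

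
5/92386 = 5/92386 = 0.00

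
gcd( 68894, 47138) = 3626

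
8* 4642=37136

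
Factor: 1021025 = 5^2*40841^1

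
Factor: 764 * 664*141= 2^5*3^1*47^1*83^1*191^1  =  71528736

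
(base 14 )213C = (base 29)6NP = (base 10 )5738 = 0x166a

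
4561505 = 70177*65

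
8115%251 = 83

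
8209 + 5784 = 13993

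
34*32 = 1088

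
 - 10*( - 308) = 3080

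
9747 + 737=10484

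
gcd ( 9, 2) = 1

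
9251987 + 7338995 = 16590982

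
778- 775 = 3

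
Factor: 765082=2^1*382541^1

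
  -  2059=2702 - 4761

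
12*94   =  1128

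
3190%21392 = 3190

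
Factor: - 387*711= - 3^4 * 43^1*79^1 = -275157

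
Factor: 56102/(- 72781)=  - 2^1*73^( - 1) * 997^( - 1 )*28051^1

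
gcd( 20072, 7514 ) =26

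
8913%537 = 321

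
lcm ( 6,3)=6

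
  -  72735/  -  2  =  72735/2= 36367.50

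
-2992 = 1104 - 4096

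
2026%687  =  652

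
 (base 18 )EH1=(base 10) 4843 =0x12eb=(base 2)1001011101011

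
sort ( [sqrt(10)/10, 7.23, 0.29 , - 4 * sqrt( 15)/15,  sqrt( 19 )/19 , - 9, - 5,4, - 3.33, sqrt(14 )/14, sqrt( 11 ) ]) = [ - 9, - 5,-3.33 , - 4*sqrt(15)/15,sqrt(19 )/19,  sqrt( 14 )/14, 0.29, sqrt( 10) /10,  sqrt(11 ),4, 7.23]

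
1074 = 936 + 138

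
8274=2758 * 3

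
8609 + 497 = 9106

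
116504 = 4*29126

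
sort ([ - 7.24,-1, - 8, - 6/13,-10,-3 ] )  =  [ - 10,-8,-7.24, - 3,-1, - 6/13]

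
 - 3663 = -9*407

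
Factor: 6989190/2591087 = 2^1*3^1*5^1*13^1*19^(-1)*17921^1 *136373^( -1) 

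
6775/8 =6775/8 = 846.88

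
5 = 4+1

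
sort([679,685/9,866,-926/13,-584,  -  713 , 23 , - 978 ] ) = [ - 978, - 713 ,-584,-926/13 , 23,685/9, 679, 866]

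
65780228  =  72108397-6328169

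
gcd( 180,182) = 2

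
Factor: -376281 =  -3^2*41809^1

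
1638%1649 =1638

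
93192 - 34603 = 58589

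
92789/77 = 92789/77 = 1205.05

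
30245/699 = 30245/699 = 43.27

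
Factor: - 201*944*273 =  - 51800112 =- 2^4*3^2*7^1*13^1 * 59^1 * 67^1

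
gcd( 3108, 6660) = 444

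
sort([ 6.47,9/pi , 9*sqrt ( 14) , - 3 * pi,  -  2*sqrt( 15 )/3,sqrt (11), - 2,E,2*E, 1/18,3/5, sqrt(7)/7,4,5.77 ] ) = [  -  3 * pi,  -  2*sqrt( 15 ) /3,-2,1/18, sqrt( 7)/7,3/5,E,9/pi, sqrt( 11),4,2*E,5.77,6.47,9*sqrt(14) ]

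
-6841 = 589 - 7430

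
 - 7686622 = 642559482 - 650246104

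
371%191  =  180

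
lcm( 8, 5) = 40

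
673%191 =100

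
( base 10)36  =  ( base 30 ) 16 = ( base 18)20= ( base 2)100100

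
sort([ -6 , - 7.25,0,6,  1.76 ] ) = [ - 7.25 , - 6, 0,1.76,6 ] 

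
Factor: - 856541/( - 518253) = 3^( - 1)*7^1*122363^1*172751^( - 1)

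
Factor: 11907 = 3^5*7^2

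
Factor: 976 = 2^4*61^1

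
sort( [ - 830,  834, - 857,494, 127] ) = [ - 857,  -  830, 127,  494, 834 ] 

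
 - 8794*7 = -61558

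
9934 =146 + 9788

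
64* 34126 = 2184064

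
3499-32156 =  - 28657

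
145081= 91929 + 53152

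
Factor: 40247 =167^1*241^1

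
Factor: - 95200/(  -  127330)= 80/107=2^4*5^1*107^( -1)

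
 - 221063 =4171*( - 53) 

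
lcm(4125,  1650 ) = 8250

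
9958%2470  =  78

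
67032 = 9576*7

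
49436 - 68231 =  - 18795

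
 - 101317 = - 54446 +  - 46871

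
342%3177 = 342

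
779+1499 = 2278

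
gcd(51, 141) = 3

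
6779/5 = 6779/5 =1355.80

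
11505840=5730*2008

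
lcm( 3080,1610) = 70840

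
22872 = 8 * 2859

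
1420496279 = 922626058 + 497870221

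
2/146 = 1/73 = 0.01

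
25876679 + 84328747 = 110205426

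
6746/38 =3373/19= 177.53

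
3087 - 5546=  - 2459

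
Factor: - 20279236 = -2^2* 29^1*174821^1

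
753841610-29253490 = 724588120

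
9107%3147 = 2813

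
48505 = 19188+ 29317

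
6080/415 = 1216/83= 14.65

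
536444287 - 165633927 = 370810360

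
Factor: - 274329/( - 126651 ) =3^1*7^( - 1)*11^1*17^1*37^(-1) = 561/259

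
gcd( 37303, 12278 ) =7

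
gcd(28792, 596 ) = 4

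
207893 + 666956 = 874849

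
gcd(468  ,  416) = 52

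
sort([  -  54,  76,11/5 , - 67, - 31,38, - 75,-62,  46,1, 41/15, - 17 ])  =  [ - 75 ,- 67,  -  62,-54,-31,-17,1,11/5, 41/15, 38,46,76]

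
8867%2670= 857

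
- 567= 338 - 905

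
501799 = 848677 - 346878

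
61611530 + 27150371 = 88761901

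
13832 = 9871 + 3961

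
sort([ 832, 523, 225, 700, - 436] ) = [ - 436, 225, 523, 700, 832]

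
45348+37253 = 82601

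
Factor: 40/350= 2^2*5^( - 1)*7^(  -  1)   =  4/35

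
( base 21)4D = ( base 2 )1100001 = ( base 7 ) 166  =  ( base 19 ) 52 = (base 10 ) 97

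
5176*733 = 3794008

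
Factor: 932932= 2^2*7^1 * 11^1*13^1 *233^1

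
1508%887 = 621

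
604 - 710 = - 106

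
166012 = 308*539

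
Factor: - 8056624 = -2^4*23^1 * 21893^1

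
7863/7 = 7863/7 = 1123.29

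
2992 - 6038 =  - 3046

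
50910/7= 50910/7= 7272.86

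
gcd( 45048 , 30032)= 15016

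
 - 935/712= - 2+ 489/712 = - 1.31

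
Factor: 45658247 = 109^1*418883^1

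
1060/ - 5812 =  - 1 + 1188/1453 = - 0.18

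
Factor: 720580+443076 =2^3*13^1*67^1*167^1=   1163656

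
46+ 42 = 88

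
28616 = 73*392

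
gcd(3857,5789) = 7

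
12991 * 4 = 51964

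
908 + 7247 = 8155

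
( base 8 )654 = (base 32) dc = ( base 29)em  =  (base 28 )f8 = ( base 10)428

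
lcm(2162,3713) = 170798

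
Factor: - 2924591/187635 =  - 3^(-1)*5^(  -  1 )*7^(-1)*37^1*1787^( - 1)*79043^1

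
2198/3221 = 2198/3221 = 0.68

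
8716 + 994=9710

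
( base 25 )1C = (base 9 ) 41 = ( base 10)37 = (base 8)45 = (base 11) 34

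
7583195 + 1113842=8697037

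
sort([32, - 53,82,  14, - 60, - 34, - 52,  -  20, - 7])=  [  -  60, - 53, - 52,  -  34, - 20, - 7,14,32,82] 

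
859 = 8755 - 7896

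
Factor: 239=239^1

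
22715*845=19194175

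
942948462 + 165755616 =1108704078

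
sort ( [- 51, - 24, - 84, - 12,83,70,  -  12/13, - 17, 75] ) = [ - 84 ,- 51, - 24,-17, - 12, - 12/13, 70,75,83 ]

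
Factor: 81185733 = 3^4*37^1*103^1*263^1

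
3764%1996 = 1768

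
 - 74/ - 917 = 74/917 = 0.08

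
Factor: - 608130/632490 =  -  3^1*233^1 * 727^( - 1) = - 699/727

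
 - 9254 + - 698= - 9952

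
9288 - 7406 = 1882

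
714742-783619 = - 68877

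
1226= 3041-1815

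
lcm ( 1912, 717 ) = 5736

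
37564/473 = 79+197/473=79.42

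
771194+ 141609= 912803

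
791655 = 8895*89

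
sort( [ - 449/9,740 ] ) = [ - 449/9,740]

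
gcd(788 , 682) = 2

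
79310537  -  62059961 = 17250576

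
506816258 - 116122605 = 390693653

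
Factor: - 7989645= - 3^1*5^1*29^1*18367^1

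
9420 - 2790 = 6630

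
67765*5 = 338825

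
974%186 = 44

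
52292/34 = 1538 =1538.00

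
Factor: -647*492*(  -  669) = 212958756 = 2^2*3^2*41^1*223^1 *647^1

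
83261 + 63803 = 147064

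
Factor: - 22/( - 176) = 2^(- 3 ) = 1/8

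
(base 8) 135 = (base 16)5D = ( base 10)93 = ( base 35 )2n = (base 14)69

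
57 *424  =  24168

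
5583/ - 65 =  - 5583/65=- 85.89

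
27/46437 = 9/15479 = 0.00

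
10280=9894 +386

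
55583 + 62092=117675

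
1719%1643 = 76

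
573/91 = 573/91 = 6.30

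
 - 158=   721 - 879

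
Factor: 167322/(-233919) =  - 2^1*3^( - 1)*7^( -1)*47^(-1 )*353^1 = -706/987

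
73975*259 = 19159525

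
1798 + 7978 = 9776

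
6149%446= 351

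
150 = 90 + 60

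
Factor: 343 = 7^3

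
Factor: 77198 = 2^1*11^3*29^1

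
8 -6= 2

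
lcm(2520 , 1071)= 42840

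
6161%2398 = 1365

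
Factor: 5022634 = 2^1*787^1*3191^1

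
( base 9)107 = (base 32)2O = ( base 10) 88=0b1011000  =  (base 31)2q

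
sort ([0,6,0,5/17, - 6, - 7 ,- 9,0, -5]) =[ - 9,-7, - 6,- 5 , 0,0,0 , 5/17,6] 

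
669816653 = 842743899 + -172927246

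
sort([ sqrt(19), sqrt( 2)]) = [sqrt( 2),sqrt( 19) ]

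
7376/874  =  3688/437 = 8.44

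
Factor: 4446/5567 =2^1*3^2*  13^1 *293^ ( - 1 ) = 234/293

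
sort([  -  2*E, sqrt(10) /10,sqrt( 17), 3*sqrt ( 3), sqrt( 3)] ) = [ - 2*E, sqrt( 10)/10, sqrt(3 ), sqrt (17), 3 * sqrt( 3 ) ] 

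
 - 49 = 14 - 63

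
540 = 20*27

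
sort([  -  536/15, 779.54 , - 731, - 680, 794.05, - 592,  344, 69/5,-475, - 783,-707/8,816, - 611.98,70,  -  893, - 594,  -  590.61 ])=[ - 893 , - 783, - 731,- 680, - 611.98, -594,  -  592, - 590.61, - 475,- 707/8,  -  536/15, 69/5, 70,344, 779.54,794.05,  816 ]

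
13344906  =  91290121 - 77945215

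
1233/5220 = 137/580 = 0.24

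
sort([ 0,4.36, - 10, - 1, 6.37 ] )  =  [ -10 , - 1,0, 4.36, 6.37]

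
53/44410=53/44410 = 0.00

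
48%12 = 0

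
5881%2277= 1327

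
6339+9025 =15364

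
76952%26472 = 24008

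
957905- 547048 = 410857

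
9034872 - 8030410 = 1004462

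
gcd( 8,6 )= 2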